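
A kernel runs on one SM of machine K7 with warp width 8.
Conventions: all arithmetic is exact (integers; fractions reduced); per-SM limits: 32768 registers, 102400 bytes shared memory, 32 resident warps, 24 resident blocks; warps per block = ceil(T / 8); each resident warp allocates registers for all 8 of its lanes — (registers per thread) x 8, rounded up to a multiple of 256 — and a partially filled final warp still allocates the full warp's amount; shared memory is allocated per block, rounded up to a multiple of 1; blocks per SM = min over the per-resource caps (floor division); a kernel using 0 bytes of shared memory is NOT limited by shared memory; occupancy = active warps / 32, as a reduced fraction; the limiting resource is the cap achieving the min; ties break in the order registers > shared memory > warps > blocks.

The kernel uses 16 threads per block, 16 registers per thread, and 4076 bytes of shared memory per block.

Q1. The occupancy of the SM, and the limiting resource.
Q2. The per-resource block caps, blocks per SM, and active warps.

Answer: occupancy 1, limited by warps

registers: 64 blocks
shared memory: 25 blocks
warps: 16 blocks
blocks: 24 blocks

Answer: 16 blocks, 32 active warps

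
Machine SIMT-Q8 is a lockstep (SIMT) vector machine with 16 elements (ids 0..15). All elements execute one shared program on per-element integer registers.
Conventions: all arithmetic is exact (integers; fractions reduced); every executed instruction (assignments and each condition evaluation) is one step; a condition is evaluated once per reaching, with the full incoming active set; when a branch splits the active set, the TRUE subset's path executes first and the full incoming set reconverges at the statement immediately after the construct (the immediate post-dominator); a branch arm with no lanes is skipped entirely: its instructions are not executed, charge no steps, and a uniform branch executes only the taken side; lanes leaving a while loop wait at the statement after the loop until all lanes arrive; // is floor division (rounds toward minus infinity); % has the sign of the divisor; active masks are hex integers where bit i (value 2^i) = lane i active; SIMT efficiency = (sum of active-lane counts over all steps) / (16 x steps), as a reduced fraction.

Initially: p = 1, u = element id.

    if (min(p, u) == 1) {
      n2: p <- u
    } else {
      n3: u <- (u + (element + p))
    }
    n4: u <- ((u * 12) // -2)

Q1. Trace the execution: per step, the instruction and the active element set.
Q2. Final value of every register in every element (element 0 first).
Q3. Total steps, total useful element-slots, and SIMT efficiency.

step 0: eval (min(p, u) == 1)        0xffff
step 1: p <- u                       0xfffe
step 2: u <- (u + (element + p))     0x0001
step 3: u <- ((u * 12) // -2)        0xffff

Answer: 4 steps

p: 1,1,2,3,4,5,6,7,8,9,10,11,12,13,14,15
u: -6,-6,-12,-18,-24,-30,-36,-42,-48,-54,-60,-66,-72,-78,-84,-90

steps = 4; useful = 48; efficiency = 48/64 = 3/4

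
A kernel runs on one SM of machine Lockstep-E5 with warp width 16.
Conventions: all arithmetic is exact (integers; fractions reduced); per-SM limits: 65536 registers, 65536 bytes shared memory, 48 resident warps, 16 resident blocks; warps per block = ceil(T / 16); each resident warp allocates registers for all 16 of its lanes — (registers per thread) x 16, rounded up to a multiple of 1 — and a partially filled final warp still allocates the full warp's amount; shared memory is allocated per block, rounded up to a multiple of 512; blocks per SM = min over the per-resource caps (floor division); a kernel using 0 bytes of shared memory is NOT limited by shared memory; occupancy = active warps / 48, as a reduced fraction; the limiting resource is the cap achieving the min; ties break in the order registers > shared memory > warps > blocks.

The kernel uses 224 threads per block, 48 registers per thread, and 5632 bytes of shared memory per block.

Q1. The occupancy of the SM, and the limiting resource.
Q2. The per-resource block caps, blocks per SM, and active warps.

Answer: occupancy 7/8, limited by warps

registers: 6 blocks
shared memory: 11 blocks
warps: 3 blocks
blocks: 16 blocks

Answer: 3 blocks, 42 active warps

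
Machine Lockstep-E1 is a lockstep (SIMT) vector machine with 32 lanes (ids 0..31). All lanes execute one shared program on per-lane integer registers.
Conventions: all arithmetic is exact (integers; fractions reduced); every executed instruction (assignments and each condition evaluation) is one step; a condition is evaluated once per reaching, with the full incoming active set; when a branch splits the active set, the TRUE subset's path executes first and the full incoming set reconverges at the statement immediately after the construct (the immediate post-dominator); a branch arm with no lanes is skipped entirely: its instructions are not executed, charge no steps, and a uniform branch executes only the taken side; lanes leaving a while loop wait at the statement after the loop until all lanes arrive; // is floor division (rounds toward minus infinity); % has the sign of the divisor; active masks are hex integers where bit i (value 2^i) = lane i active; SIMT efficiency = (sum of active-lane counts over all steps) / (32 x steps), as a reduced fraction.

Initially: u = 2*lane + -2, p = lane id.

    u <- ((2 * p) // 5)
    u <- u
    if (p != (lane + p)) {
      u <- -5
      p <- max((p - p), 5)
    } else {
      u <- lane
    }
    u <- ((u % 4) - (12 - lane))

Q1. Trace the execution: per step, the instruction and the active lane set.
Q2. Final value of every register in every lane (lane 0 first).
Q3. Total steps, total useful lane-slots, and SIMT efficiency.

step 0: u <- ((2 * p) // 5)          0xffffffff
step 1: u <- u                       0xffffffff
step 2: eval (p != (lane + p))       0xffffffff
step 3: u <- -5                      0xfffffffe
step 4: p <- max((p - p), 5)         0xfffffffe
step 5: u <- lane                    0x00000001
step 6: u <- ((u % 4) - (12 - lane)) 0xffffffff

Answer: 7 steps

u: -12,-8,-7,-6,-5,-4,-3,-2,-1,0,1,2,3,4,5,6,7,8,9,10,11,12,13,14,15,16,17,18,19,20,21,22
p: 0,5,5,5,5,5,5,5,5,5,5,5,5,5,5,5,5,5,5,5,5,5,5,5,5,5,5,5,5,5,5,5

steps = 7; useful = 191; efficiency = 191/224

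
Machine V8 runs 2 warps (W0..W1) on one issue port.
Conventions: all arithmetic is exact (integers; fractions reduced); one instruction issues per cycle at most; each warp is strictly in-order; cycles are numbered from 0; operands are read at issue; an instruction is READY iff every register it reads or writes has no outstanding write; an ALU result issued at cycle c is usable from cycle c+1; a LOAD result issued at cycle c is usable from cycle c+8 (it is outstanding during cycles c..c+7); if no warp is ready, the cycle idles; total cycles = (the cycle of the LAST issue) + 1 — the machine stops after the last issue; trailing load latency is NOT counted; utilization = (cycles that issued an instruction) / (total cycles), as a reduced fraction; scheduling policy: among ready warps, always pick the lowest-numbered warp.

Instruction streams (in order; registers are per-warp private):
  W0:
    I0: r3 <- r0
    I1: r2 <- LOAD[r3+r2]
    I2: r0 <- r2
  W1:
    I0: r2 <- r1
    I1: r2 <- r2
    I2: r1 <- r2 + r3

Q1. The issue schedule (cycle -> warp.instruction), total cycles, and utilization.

cycle 0: W0.I0
cycle 1: W0.I1
cycle 2: W1.I0
cycle 3: W1.I1
cycle 4: W1.I2
cycle 5: idle
cycle 6: idle
cycle 7: idle
cycle 8: idle
cycle 9: W0.I2

Answer: 10 cycles, utilization 3/5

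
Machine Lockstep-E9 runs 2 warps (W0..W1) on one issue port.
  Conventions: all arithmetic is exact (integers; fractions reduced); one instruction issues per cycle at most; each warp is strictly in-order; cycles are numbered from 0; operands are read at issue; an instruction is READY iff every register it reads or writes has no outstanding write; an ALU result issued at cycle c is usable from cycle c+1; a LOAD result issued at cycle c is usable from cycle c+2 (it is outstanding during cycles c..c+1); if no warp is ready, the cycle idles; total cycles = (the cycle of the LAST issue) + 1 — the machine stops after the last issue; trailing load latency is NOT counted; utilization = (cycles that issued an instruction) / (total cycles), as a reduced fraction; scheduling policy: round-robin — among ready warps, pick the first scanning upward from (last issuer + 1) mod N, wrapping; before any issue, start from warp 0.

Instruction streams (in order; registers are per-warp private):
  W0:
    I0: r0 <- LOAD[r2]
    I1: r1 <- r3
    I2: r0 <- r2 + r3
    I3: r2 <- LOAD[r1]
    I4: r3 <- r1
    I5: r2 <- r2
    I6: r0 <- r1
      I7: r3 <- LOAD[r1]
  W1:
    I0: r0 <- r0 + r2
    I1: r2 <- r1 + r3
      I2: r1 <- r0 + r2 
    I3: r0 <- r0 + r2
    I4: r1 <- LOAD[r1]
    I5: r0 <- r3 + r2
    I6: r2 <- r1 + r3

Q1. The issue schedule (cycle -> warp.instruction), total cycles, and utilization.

cycle 0: W0.I0
cycle 1: W1.I0
cycle 2: W0.I1
cycle 3: W1.I1
cycle 4: W0.I2
cycle 5: W1.I2
cycle 6: W0.I3
cycle 7: W1.I3
cycle 8: W0.I4
cycle 9: W1.I4
cycle 10: W0.I5
cycle 11: W1.I5
cycle 12: W0.I6
cycle 13: W1.I6
cycle 14: W0.I7

Answer: 15 cycles, utilization 1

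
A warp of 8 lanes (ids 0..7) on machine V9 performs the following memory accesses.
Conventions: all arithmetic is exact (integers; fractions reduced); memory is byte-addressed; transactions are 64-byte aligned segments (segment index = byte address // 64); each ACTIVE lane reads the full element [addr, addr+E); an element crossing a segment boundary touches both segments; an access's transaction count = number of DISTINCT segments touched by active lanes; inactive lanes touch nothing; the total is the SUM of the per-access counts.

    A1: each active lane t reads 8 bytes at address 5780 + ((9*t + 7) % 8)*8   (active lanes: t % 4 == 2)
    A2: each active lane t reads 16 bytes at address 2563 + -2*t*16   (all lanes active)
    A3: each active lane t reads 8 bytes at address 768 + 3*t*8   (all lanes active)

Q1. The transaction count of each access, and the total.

A1: 2 transactions
A2: 5 transactions
A3: 3 transactions

Answer: 2,5,3; total 10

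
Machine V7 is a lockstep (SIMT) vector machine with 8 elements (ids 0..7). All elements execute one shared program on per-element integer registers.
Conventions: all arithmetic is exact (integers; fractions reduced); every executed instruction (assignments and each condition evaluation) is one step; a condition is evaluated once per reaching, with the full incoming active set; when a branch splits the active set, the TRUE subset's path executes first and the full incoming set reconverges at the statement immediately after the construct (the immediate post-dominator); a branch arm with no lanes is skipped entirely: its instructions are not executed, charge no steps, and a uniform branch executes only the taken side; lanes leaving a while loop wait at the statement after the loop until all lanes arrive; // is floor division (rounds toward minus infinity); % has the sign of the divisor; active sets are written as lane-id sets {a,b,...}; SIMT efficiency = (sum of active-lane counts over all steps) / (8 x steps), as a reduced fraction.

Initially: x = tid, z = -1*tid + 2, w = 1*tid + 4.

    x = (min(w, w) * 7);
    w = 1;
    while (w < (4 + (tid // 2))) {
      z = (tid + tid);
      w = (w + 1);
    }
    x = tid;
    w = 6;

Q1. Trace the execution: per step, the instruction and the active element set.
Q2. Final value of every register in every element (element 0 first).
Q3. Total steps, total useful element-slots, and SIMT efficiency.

step 0: x <- (min(w, w) * 7)         {0,1,2,3,4,5,6,7}
step 1: w <- 1                       {0,1,2,3,4,5,6,7}
step 2: eval (w < (4 + (tid // 2)))  {0,1,2,3,4,5,6,7}
step 3: z <- (tid + tid)             {0,1,2,3,4,5,6,7}
step 4: w <- (w + 1)                 {0,1,2,3,4,5,6,7}
step 5: eval (w < (4 + (tid // 2)))  {0,1,2,3,4,5,6,7}
step 6: z <- (tid + tid)             {0,1,2,3,4,5,6,7}
step 7: w <- (w + 1)                 {0,1,2,3,4,5,6,7}
step 8: eval (w < (4 + (tid // 2)))  {0,1,2,3,4,5,6,7}
step 9: z <- (tid + tid)             {0,1,2,3,4,5,6,7}
step 10: w <- (w + 1)                 {0,1,2,3,4,5,6,7}
step 11: eval (w < (4 + (tid // 2)))  {0,1,2,3,4,5,6,7}
step 12: z <- (tid + tid)             {2,3,4,5,6,7}
step 13: w <- (w + 1)                 {2,3,4,5,6,7}
step 14: eval (w < (4 + (tid // 2)))  {2,3,4,5,6,7}
step 15: z <- (tid + tid)             {4,5,6,7}
step 16: w <- (w + 1)                 {4,5,6,7}
step 17: eval (w < (4 + (tid // 2)))  {4,5,6,7}
step 18: z <- (tid + tid)             {6,7}
step 19: w <- (w + 1)                 {6,7}
step 20: eval (w < (4 + (tid // 2)))  {6,7}
step 21: x <- tid                     {0,1,2,3,4,5,6,7}
step 22: w <- 6                       {0,1,2,3,4,5,6,7}

Answer: 23 steps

x: 0,1,2,3,4,5,6,7
z: 0,2,4,6,8,10,12,14
w: 6,6,6,6,6,6,6,6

steps = 23; useful = 148; efficiency = 148/184 = 37/46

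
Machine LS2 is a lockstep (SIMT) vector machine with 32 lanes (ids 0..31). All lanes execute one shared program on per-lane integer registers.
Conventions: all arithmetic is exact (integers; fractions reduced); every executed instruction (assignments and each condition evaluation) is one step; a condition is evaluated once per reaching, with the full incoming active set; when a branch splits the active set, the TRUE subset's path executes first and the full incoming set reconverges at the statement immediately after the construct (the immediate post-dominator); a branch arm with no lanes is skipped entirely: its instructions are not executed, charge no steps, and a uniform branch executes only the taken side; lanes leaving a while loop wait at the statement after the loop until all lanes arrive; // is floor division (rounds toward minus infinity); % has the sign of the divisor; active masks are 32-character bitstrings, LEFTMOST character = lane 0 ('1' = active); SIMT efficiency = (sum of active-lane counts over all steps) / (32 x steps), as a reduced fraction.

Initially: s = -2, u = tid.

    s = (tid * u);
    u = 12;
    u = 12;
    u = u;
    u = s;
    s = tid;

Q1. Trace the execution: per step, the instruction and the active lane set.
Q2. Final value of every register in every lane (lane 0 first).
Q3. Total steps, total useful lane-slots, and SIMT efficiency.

step 0: s <- (tid * u)               11111111111111111111111111111111
step 1: u <- 12                      11111111111111111111111111111111
step 2: u <- 12                      11111111111111111111111111111111
step 3: u <- u                       11111111111111111111111111111111
step 4: u <- s                       11111111111111111111111111111111
step 5: s <- tid                     11111111111111111111111111111111

Answer: 6 steps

s: 0,1,2,3,4,5,6,7,8,9,10,11,12,13,14,15,16,17,18,19,20,21,22,23,24,25,26,27,28,29,30,31
u: 0,1,4,9,16,25,36,49,64,81,100,121,144,169,196,225,256,289,324,361,400,441,484,529,576,625,676,729,784,841,900,961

steps = 6; useful = 192; efficiency = 192/192 = 1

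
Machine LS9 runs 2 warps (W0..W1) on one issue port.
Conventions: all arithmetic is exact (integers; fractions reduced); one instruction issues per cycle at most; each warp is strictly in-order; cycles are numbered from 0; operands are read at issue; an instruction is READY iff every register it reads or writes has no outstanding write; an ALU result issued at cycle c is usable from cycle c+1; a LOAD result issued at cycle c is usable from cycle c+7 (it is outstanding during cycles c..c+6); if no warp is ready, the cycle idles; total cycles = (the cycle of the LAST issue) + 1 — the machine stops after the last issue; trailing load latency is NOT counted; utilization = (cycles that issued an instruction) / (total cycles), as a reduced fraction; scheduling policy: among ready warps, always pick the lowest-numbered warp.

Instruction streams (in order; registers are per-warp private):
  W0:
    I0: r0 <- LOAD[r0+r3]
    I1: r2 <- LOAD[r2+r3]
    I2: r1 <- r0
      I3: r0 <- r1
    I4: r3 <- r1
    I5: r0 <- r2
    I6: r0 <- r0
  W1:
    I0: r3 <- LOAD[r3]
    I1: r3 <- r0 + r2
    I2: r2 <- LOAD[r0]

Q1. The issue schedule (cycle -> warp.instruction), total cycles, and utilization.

cycle 0: W0.I0
cycle 1: W0.I1
cycle 2: W1.I0
cycle 3: idle
cycle 4: idle
cycle 5: idle
cycle 6: idle
cycle 7: W0.I2
cycle 8: W0.I3
cycle 9: W0.I4
cycle 10: W0.I5
cycle 11: W0.I6
cycle 12: W1.I1
cycle 13: W1.I2

Answer: 14 cycles, utilization 5/7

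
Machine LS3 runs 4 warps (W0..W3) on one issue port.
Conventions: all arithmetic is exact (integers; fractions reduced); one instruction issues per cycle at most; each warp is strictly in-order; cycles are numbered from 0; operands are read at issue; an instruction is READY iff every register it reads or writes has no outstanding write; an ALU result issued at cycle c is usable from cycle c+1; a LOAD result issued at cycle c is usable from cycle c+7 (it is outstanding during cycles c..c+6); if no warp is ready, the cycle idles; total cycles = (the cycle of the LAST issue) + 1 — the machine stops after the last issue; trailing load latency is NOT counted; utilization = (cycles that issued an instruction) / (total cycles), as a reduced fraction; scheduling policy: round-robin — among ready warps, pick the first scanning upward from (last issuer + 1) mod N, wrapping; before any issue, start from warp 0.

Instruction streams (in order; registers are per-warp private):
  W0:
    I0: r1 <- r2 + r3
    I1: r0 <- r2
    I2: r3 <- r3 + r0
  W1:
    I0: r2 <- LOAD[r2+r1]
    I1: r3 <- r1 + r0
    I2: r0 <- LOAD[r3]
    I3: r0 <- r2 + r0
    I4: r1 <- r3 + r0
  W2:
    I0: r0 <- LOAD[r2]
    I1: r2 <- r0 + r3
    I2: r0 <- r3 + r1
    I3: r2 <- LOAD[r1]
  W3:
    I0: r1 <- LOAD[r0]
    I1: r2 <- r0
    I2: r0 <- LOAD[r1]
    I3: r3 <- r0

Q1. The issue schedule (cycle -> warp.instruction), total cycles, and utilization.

cycle 0: W0.I0
cycle 1: W1.I0
cycle 2: W2.I0
cycle 3: W3.I0
cycle 4: W0.I1
cycle 5: W1.I1
cycle 6: W3.I1
cycle 7: W0.I2
cycle 8: W1.I2
cycle 9: W2.I1
cycle 10: W3.I2
cycle 11: W2.I2
cycle 12: W2.I3
cycle 13: idle
cycle 14: idle
cycle 15: W1.I3
cycle 16: W1.I4
cycle 17: W3.I3

Answer: 18 cycles, utilization 8/9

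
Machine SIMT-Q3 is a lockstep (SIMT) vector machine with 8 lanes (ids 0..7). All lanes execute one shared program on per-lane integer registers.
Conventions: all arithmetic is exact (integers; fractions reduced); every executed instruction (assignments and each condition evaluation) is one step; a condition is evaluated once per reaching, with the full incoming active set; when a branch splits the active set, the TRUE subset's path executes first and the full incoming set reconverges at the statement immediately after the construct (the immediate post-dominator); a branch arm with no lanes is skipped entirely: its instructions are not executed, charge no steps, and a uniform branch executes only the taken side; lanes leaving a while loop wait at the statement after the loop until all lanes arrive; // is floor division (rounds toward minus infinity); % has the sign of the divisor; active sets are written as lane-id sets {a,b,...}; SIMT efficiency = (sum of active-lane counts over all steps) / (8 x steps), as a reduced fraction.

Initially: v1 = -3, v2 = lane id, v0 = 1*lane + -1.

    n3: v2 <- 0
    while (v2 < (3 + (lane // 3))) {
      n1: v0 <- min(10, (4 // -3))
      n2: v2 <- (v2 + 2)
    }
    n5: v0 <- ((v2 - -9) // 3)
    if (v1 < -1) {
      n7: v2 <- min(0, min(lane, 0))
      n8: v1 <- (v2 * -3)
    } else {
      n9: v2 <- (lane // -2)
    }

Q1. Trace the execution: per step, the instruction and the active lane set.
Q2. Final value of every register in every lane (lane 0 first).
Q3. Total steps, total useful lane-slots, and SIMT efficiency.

step 0: v2 <- 0                      {0,1,2,3,4,5,6,7}
step 1: eval (v2 < (3 + (lane // 3))) {0,1,2,3,4,5,6,7}
step 2: v0 <- min(10, (4 // -3))     {0,1,2,3,4,5,6,7}
step 3: v2 <- (v2 + 2)               {0,1,2,3,4,5,6,7}
step 4: eval (v2 < (3 + (lane // 3))) {0,1,2,3,4,5,6,7}
step 5: v0 <- min(10, (4 // -3))     {0,1,2,3,4,5,6,7}
step 6: v2 <- (v2 + 2)               {0,1,2,3,4,5,6,7}
step 7: eval (v2 < (3 + (lane // 3))) {0,1,2,3,4,5,6,7}
step 8: v0 <- min(10, (4 // -3))     {6,7}
step 9: v2 <- (v2 + 2)               {6,7}
step 10: eval (v2 < (3 + (lane // 3))) {6,7}
step 11: v0 <- ((v2 - -9) // 3)       {0,1,2,3,4,5,6,7}
step 12: eval (v1 < -1)               {0,1,2,3,4,5,6,7}
step 13: v2 <- min(0, min(lane, 0))   {0,1,2,3,4,5,6,7}
step 14: v1 <- (v2 * -3)              {0,1,2,3,4,5,6,7}

Answer: 15 steps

v1: 0,0,0,0,0,0,0,0
v2: 0,0,0,0,0,0,0,0
v0: 4,4,4,4,4,4,5,5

steps = 15; useful = 102; efficiency = 102/120 = 17/20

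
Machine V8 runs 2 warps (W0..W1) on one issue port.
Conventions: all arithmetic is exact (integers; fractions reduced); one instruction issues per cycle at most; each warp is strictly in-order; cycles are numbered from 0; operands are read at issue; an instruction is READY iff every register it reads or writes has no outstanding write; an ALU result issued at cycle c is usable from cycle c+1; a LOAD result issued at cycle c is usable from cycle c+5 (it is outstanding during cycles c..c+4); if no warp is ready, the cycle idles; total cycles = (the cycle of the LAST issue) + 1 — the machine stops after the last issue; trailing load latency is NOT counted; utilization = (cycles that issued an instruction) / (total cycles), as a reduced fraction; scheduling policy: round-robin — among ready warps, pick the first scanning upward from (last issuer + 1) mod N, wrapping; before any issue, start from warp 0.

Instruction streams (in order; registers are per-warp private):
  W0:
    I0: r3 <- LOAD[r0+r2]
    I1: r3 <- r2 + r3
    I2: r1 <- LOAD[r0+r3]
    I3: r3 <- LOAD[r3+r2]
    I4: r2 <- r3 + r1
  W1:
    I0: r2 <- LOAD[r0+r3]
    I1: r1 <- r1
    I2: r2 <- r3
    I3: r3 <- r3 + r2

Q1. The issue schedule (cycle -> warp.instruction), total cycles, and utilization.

cycle 0: W0.I0
cycle 1: W1.I0
cycle 2: W1.I1
cycle 3: idle
cycle 4: idle
cycle 5: W0.I1
cycle 6: W1.I2
cycle 7: W0.I2
cycle 8: W1.I3
cycle 9: W0.I3
cycle 10: idle
cycle 11: idle
cycle 12: idle
cycle 13: idle
cycle 14: W0.I4

Answer: 15 cycles, utilization 3/5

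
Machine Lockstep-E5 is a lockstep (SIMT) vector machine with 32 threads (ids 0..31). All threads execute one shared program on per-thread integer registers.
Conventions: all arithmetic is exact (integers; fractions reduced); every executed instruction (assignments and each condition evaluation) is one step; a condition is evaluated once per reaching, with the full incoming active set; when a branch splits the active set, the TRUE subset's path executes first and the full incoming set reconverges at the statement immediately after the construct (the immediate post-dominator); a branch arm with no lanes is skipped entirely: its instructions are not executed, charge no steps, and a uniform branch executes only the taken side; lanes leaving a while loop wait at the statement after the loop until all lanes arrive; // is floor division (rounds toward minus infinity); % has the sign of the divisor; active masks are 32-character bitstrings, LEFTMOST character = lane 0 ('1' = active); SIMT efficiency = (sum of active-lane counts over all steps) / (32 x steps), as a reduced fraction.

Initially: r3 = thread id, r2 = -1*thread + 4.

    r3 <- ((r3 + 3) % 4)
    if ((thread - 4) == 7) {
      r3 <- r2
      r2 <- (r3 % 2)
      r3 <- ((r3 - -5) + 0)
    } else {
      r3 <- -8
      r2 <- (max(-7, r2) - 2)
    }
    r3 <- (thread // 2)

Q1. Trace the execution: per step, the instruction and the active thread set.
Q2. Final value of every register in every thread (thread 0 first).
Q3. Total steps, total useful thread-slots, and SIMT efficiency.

step 0: r3 <- ((r3 + 3) % 4)         11111111111111111111111111111111
step 1: eval ((thread - 4) == 7)     11111111111111111111111111111111
step 2: r3 <- r2                     00000000000100000000000000000000
step 3: r2 <- (r3 % 2)               00000000000100000000000000000000
step 4: r3 <- ((r3 - -5) + 0)        00000000000100000000000000000000
step 5: r3 <- -8                     11111111111011111111111111111111
step 6: r2 <- (max(-7, r2) - 2)      11111111111011111111111111111111
step 7: r3 <- (thread // 2)          11111111111111111111111111111111

Answer: 8 steps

r3: 0,0,1,1,2,2,3,3,4,4,5,5,6,6,7,7,8,8,9,9,10,10,11,11,12,12,13,13,14,14,15,15
r2: 2,1,0,-1,-2,-3,-4,-5,-6,-7,-8,1,-9,-9,-9,-9,-9,-9,-9,-9,-9,-9,-9,-9,-9,-9,-9,-9,-9,-9,-9,-9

steps = 8; useful = 161; efficiency = 161/256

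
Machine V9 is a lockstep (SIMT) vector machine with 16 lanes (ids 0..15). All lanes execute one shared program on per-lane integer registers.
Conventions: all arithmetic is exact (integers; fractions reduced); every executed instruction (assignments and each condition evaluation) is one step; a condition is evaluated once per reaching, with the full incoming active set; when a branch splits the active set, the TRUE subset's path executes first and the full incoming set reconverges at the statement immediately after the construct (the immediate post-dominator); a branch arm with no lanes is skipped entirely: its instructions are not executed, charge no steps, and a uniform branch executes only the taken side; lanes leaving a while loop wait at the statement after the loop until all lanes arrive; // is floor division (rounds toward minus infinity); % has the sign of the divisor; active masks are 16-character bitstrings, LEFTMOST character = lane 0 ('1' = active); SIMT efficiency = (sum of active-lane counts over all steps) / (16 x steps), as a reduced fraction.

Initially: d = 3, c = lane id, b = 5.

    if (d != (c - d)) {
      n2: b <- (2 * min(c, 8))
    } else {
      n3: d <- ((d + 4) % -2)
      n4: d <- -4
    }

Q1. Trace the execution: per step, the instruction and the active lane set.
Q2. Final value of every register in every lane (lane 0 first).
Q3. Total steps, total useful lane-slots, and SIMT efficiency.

step 0: eval (d != (c - d))          1111111111111111
step 1: b <- (2 * min(c, 8))         1111110111111111
step 2: d <- ((d + 4) % -2)          0000001000000000
step 3: d <- -4                      0000001000000000

Answer: 4 steps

d: 3,3,3,3,3,3,-4,3,3,3,3,3,3,3,3,3
c: 0,1,2,3,4,5,6,7,8,9,10,11,12,13,14,15
b: 0,2,4,6,8,10,5,14,16,16,16,16,16,16,16,16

steps = 4; useful = 33; efficiency = 33/64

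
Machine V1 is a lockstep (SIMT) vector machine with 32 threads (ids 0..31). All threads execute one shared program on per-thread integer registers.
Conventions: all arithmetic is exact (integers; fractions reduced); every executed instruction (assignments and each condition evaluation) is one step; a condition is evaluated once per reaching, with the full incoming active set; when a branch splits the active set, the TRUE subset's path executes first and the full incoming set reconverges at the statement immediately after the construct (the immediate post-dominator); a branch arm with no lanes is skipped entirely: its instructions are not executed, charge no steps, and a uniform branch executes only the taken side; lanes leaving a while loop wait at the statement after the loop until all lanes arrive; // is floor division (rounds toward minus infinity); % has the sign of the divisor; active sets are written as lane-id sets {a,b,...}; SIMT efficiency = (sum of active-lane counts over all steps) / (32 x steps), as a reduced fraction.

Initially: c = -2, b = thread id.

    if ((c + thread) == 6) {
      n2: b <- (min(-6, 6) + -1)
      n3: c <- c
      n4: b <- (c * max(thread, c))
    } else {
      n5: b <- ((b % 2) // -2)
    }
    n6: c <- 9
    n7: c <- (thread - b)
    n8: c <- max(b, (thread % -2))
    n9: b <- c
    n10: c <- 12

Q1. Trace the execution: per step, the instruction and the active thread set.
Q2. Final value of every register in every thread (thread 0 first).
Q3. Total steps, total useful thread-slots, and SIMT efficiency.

step 0: eval ((c + thread) == 6)     {0,1,2,3,4,5,6,7,8,9,10,11,12,13,14,15,16,17,18,19,20,21,22,23,24,25,26,27,28,29,30,31}
step 1: b <- (min(-6, 6) + -1)       {8}
step 2: c <- c                       {8}
step 3: b <- (c * max(thread, c))    {8}
step 4: b <- ((b % 2) // -2)         {0,1,2,3,4,5,6,7,9,10,11,12,13,14,15,16,17,18,19,20,21,22,23,24,25,26,27,28,29,30,31}
step 5: c <- 9                       {0,1,2,3,4,5,6,7,8,9,10,11,12,13,14,15,16,17,18,19,20,21,22,23,24,25,26,27,28,29,30,31}
step 6: c <- (thread - b)            {0,1,2,3,4,5,6,7,8,9,10,11,12,13,14,15,16,17,18,19,20,21,22,23,24,25,26,27,28,29,30,31}
step 7: c <- max(b, (thread % -2))   {0,1,2,3,4,5,6,7,8,9,10,11,12,13,14,15,16,17,18,19,20,21,22,23,24,25,26,27,28,29,30,31}
step 8: b <- c                       {0,1,2,3,4,5,6,7,8,9,10,11,12,13,14,15,16,17,18,19,20,21,22,23,24,25,26,27,28,29,30,31}
step 9: c <- 12                      {0,1,2,3,4,5,6,7,8,9,10,11,12,13,14,15,16,17,18,19,20,21,22,23,24,25,26,27,28,29,30,31}

Answer: 10 steps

c: 12,12,12,12,12,12,12,12,12,12,12,12,12,12,12,12,12,12,12,12,12,12,12,12,12,12,12,12,12,12,12,12
b: 0,-1,0,-1,0,-1,0,-1,0,-1,0,-1,0,-1,0,-1,0,-1,0,-1,0,-1,0,-1,0,-1,0,-1,0,-1,0,-1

steps = 10; useful = 226; efficiency = 226/320 = 113/160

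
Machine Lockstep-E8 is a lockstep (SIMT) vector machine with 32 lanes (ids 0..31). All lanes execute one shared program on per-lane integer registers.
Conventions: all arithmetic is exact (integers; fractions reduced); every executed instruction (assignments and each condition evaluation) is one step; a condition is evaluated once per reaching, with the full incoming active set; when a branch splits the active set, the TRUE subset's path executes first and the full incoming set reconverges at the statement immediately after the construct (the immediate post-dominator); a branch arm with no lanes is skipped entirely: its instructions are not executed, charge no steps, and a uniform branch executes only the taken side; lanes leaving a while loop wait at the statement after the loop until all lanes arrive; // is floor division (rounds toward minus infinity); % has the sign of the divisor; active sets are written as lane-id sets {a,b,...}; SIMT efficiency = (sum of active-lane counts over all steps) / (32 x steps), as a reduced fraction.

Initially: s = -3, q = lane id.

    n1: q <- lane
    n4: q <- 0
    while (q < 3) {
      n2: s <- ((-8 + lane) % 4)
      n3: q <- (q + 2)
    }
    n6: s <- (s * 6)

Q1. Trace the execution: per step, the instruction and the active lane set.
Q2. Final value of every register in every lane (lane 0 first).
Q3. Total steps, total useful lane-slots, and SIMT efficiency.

step 0: q <- lane                    {0,1,2,3,4,5,6,7,8,9,10,11,12,13,14,15,16,17,18,19,20,21,22,23,24,25,26,27,28,29,30,31}
step 1: q <- 0                       {0,1,2,3,4,5,6,7,8,9,10,11,12,13,14,15,16,17,18,19,20,21,22,23,24,25,26,27,28,29,30,31}
step 2: eval (q < 3)                 {0,1,2,3,4,5,6,7,8,9,10,11,12,13,14,15,16,17,18,19,20,21,22,23,24,25,26,27,28,29,30,31}
step 3: s <- ((-8 + lane) % 4)       {0,1,2,3,4,5,6,7,8,9,10,11,12,13,14,15,16,17,18,19,20,21,22,23,24,25,26,27,28,29,30,31}
step 4: q <- (q + 2)                 {0,1,2,3,4,5,6,7,8,9,10,11,12,13,14,15,16,17,18,19,20,21,22,23,24,25,26,27,28,29,30,31}
step 5: eval (q < 3)                 {0,1,2,3,4,5,6,7,8,9,10,11,12,13,14,15,16,17,18,19,20,21,22,23,24,25,26,27,28,29,30,31}
step 6: s <- ((-8 + lane) % 4)       {0,1,2,3,4,5,6,7,8,9,10,11,12,13,14,15,16,17,18,19,20,21,22,23,24,25,26,27,28,29,30,31}
step 7: q <- (q + 2)                 {0,1,2,3,4,5,6,7,8,9,10,11,12,13,14,15,16,17,18,19,20,21,22,23,24,25,26,27,28,29,30,31}
step 8: eval (q < 3)                 {0,1,2,3,4,5,6,7,8,9,10,11,12,13,14,15,16,17,18,19,20,21,22,23,24,25,26,27,28,29,30,31}
step 9: s <- (s * 6)                 {0,1,2,3,4,5,6,7,8,9,10,11,12,13,14,15,16,17,18,19,20,21,22,23,24,25,26,27,28,29,30,31}

Answer: 10 steps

s: 0,6,12,18,0,6,12,18,0,6,12,18,0,6,12,18,0,6,12,18,0,6,12,18,0,6,12,18,0,6,12,18
q: 4,4,4,4,4,4,4,4,4,4,4,4,4,4,4,4,4,4,4,4,4,4,4,4,4,4,4,4,4,4,4,4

steps = 10; useful = 320; efficiency = 320/320 = 1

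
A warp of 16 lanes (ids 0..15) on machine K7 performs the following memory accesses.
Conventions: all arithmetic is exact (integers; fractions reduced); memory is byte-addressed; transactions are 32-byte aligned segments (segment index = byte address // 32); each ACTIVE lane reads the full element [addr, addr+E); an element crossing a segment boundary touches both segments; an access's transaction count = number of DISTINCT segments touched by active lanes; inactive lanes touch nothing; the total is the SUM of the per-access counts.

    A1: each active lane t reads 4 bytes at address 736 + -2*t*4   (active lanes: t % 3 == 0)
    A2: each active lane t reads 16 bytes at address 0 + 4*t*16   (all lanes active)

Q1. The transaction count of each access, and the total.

A1: 5 transactions
A2: 16 transactions

Answer: 5,16; total 21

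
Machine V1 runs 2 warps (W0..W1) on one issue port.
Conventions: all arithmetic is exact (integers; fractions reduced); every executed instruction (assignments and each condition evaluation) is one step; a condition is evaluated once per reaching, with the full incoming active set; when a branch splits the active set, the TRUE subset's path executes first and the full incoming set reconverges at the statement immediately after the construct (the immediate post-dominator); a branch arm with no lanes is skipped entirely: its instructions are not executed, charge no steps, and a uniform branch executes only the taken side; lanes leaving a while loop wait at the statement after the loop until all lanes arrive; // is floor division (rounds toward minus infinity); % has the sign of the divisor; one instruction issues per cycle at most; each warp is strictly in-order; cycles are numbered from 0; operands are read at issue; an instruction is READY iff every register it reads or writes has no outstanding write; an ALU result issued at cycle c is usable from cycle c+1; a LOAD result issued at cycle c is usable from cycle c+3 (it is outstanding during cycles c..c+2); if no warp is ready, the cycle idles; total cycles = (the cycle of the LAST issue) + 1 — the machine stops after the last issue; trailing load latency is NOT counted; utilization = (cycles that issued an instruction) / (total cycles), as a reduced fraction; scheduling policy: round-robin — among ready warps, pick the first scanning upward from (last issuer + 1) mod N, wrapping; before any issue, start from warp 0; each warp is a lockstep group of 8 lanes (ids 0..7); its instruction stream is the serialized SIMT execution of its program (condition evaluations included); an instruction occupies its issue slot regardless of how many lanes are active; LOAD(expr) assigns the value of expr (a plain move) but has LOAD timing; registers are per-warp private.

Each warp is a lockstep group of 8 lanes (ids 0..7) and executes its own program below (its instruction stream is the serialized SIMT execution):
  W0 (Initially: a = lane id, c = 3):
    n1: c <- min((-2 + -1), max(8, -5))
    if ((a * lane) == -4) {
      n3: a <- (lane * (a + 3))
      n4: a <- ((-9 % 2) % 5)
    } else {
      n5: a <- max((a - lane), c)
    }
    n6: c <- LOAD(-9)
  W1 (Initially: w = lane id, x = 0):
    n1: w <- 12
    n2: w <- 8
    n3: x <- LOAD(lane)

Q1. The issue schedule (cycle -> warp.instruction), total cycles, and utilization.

cycle 0: W0.I0
cycle 1: W1.I0
cycle 2: W0.I1
cycle 3: W1.I1
cycle 4: W0.I2
cycle 5: W1.I2
cycle 6: W0.I3

Answer: 7 cycles, utilization 1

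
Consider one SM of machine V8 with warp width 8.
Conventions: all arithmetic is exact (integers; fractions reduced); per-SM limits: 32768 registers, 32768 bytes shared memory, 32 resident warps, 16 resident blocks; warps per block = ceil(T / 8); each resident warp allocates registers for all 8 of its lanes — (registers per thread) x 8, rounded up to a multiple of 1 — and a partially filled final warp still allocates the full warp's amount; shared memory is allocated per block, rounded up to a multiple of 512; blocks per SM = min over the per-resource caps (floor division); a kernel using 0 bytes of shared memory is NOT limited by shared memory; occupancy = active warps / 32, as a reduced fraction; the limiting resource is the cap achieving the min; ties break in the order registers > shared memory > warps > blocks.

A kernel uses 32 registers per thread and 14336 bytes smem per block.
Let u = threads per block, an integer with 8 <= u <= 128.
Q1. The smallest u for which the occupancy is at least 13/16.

Answer: u = 97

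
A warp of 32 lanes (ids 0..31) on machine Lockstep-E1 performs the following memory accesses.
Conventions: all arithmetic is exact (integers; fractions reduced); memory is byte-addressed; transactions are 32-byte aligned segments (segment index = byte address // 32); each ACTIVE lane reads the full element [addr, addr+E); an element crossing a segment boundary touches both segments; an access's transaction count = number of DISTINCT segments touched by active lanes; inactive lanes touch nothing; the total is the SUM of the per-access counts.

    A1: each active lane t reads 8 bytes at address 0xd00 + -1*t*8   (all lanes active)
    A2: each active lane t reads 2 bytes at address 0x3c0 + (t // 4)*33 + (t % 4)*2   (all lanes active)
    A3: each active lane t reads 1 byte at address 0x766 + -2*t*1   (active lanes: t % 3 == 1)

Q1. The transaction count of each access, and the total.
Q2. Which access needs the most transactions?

A1: 9 transactions
A2: 8 transactions
A3: 3 transactions

Answer: 9,8,3; total 20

Answer: A1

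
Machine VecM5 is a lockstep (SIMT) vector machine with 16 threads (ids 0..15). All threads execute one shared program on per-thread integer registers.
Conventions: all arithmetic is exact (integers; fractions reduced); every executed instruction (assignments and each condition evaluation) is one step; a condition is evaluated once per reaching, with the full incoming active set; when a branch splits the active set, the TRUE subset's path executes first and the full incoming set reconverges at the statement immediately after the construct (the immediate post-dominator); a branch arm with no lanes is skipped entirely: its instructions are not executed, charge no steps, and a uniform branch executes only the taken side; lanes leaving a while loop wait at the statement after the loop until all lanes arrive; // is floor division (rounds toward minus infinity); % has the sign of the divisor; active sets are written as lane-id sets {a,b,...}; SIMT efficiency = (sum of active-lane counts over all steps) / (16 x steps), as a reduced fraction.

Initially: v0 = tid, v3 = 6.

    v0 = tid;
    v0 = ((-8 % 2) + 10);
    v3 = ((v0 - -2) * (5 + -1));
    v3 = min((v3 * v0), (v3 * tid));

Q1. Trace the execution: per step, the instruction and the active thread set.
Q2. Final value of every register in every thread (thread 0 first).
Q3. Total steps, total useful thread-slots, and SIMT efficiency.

step 0: v0 <- tid                    {0,1,2,3,4,5,6,7,8,9,10,11,12,13,14,15}
step 1: v0 <- ((-8 % 2) + 10)        {0,1,2,3,4,5,6,7,8,9,10,11,12,13,14,15}
step 2: v3 <- ((v0 - -2) * (5 + -1)) {0,1,2,3,4,5,6,7,8,9,10,11,12,13,14,15}
step 3: v3 <- min((v3 * v0), (v3 * tid)) {0,1,2,3,4,5,6,7,8,9,10,11,12,13,14,15}

Answer: 4 steps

v0: 10,10,10,10,10,10,10,10,10,10,10,10,10,10,10,10
v3: 0,48,96,144,192,240,288,336,384,432,480,480,480,480,480,480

steps = 4; useful = 64; efficiency = 64/64 = 1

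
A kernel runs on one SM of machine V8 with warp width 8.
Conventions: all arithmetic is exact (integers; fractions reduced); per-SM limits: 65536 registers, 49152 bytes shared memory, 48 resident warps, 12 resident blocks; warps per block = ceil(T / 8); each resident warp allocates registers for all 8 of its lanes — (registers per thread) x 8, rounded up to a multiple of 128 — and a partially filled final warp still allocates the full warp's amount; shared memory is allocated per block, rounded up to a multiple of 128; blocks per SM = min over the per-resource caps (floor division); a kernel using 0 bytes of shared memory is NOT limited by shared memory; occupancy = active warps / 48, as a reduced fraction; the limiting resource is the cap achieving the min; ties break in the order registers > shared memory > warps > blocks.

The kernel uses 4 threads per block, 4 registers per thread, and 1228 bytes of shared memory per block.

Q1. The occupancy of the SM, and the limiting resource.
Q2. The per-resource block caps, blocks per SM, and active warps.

Answer: occupancy 1/4, limited by blocks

registers: 512 blocks
shared memory: 38 blocks
warps: 48 blocks
blocks: 12 blocks

Answer: 12 blocks, 12 active warps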